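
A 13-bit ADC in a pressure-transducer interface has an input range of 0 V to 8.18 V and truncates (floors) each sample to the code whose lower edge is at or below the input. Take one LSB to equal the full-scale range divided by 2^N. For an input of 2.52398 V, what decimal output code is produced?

V_FS = 8.18 V. LSB = 8.18 V / 2^13 ≈ 0.9985 mV.
V_in − V_min = 2.52398 − (0) = 2.52398 V.
Divide by LSB: 2.52398 × 8192/8.18 = 2527.6827.
Truncating gives code 2527.

2527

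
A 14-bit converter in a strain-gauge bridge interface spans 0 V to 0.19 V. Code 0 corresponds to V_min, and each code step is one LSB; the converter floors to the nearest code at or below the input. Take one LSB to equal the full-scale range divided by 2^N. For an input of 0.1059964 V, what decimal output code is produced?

V_FS = 0.19 V. LSB = 0.19 V / 2^14 ≈ 11.60 µV.
(V_in − V_min) × 2^14/range = (0.1059964 − (0)) × 16384/0.19 = 9140.237.
Floor → code = 9140.

9140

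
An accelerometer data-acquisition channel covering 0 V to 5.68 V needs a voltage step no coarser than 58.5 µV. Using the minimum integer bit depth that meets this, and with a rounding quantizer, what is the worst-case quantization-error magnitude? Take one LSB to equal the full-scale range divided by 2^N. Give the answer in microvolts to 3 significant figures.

21.7 µV

Span = 5.68 V.
Need 2^N ≥ 5.68 V / 58.5 µV = 97090 → N_min = 17.
LSB = 5.68 V ÷ 2^17 = 5.68/131072 V = 43.335 µV.
|e|_max = LSB/2 = 21.7 µV.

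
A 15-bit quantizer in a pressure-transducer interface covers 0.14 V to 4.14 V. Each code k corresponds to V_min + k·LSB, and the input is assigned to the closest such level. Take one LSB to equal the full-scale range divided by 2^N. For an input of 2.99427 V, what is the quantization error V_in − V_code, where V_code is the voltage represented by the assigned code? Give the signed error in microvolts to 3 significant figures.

+22.0 µV

Span: 4.14 V − (0.14 V) = 4 V. LSB = 4 V / 2^15 ≈ 122.1 µV.
Position in LSBs: (2.99427 − (0.14)) × 32768/4 = 23382.1798; rounding gives k = 23382.
Reconstructed level: 0.14 + 23382 × 4/32768 V = 2.9942480469 V.
Error = V_in − V_code = 2.99427 − (2.9942480469) = +22.0 µV.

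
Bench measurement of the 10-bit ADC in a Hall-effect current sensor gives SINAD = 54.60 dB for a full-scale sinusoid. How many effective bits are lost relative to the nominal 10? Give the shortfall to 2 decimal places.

1.22 bits

Effective bits = (54.60 − 1.76)/6.02 = 8.7774.
Lost resolution: 10 − 8.7774 = 1.2226 bits.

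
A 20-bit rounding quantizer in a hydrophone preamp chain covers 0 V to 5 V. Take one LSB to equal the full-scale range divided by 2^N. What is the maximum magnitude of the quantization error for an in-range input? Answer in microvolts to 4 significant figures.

Full-scale range = 5 V.
LSB = 5 V / 2^20 = 4.76837 µV.
A rounding quantizer has |error| ≤ LSB/2 = 2.384 µV.

2.384 µV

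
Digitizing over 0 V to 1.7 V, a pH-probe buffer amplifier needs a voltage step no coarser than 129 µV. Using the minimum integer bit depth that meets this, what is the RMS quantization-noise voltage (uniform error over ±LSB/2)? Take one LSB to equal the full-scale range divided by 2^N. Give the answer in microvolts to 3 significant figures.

Full-scale range = 1.7 V.
Need 2^N ≥ 1.7 V / 129 µV = 13180 → N_min = 14.
LSB = 1.7 V / 2^14 = 103.76 µV.
RMS noise = LSB/√12 = 30.0 µV.

30.0 µV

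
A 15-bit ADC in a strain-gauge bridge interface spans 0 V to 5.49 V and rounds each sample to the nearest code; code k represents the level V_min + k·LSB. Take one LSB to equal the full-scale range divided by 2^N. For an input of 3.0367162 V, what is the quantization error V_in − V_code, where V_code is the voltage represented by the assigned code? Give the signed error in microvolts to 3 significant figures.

Full-scale range = 5.49 V. LSB = 5.49 V / 2^15 ≈ 167.5 µV.
Position in LSBs: (3.0367162 − (0)) × 32768/5.49 = 18125.1578; rounding gives k = 18125.
V_code = V_min + k × range/2^15 = 0 + 18125 × 5.49/32768 = 3.0366897583 V.
Error = V_in − V_code = 3.0367162 − (3.0366897583) = +26.4 µV.

+26.4 µV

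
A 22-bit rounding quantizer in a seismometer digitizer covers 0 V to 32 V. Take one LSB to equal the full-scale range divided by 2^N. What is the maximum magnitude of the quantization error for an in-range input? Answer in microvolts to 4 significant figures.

3.815 µV

Range is 32 V.
Step size = 32/4194304 V = 7.62939 µV.
|e|_max = LSB/2 = 3.815 µV.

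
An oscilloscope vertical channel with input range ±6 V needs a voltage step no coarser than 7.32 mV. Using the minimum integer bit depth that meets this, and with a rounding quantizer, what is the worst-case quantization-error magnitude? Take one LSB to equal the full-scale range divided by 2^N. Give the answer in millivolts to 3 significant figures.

2.93 mV

Range = 6 − (-6) = 12 V.
12 V / 7.32 mV = 1639. Since 2^10 = 1024 and 2^11 = 2048, N = 11.
Step size = 12/2048 V = 5.8594 mV.
Max error for round-to-nearest is LSB/2 = 2.93 mV.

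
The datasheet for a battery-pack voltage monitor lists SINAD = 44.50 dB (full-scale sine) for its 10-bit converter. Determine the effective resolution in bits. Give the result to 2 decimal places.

7.10 bits

ENOB = (44.50 − 1.76)/6.02 = 7.0997 bits.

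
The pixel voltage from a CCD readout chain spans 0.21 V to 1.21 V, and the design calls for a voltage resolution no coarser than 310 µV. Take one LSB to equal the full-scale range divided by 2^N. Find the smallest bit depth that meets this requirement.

Range = 1.21 − (0.21) = 1 V.
Required number of levels: 1/310 µV = 3225.8; smallest N with 2^N ≥ that is 12.

12 bits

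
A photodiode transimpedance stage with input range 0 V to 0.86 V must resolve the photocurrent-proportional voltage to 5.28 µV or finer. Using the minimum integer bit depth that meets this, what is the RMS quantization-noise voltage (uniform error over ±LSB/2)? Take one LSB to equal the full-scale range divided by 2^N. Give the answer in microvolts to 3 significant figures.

0.947 µV

Span = 0.86 V.
Need 2^N ≥ 0.86 V / 5.28 µV = 162900 → N_min = 18.
LSB = 0.86 V / 2^18 = 3.2806 µV.
σ_q = LSB/√12 = 3.2806 µV/3.4641 = 0.947 µV.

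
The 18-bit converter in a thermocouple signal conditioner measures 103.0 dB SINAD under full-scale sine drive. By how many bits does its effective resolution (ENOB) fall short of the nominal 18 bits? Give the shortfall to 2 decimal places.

Effective bits = (103.0 − 1.76)/6.02 = 16.8173.
18 − 16.8173 = 1.18 bits below nominal.

1.18 bits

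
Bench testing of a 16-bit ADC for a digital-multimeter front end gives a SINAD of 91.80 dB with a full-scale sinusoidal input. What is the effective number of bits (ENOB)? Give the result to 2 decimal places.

ENOB = (91.80 − 1.76)/6.02 = 14.9568 bits.

14.96 bits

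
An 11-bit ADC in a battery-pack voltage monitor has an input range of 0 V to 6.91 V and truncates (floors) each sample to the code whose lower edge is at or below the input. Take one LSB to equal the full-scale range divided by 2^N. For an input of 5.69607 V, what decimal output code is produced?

1688

Range is 6.91 V. LSB = 6.91 V / 2^11 ≈ 3.374 mV.
V_in − V_min = 5.69607 − (0) = 5.69607 V.
Divide by LSB: 5.69607 × 2048/6.91 = 1688.2129.
Truncating gives code 1688.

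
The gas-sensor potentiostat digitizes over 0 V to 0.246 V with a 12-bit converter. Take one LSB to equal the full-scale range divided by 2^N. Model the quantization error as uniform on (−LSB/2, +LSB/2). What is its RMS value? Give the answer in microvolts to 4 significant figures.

Span = 0.246 V.
LSB = 0.246 V / 2^12 = 60.0586 µV.
σ_q = LSB/√12 = 60.0586 µV/3.4641 = 17.34 µV.

17.34 µV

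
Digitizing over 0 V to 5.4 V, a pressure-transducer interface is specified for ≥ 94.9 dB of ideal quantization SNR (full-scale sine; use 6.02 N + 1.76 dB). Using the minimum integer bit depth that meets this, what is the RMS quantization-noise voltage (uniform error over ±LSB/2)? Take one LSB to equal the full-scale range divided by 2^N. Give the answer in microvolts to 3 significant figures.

Span = 5.4 V.
Required N = ⌈(94.9 − 1.76)/6.02⌉ = ⌈15.472⌉ = 16.
LSB = 5.4 V ÷ 2^16 = 5.4/65536 V = 82.397 µV.
RMS noise = LSB/√12 = 23.8 µV.

23.8 µV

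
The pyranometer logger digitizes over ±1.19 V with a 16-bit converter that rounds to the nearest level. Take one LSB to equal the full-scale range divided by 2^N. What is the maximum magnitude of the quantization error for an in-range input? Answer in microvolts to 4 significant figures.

Range = 1.19 − (-1.19) = 2.38 V.
LSB = 2.38 V / 2^16 = 36.3159 µV.
A rounding quantizer has |error| ≤ LSB/2 = 18.16 µV.

18.16 µV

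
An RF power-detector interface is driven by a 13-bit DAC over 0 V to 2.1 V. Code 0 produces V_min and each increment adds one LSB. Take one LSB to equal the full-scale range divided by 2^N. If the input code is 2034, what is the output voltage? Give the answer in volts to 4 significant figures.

0.5214 V

V_FS = 2.1 V. LSB = 2.1 V / 2^13.
Output = V_min + (2034/8192) × range = 0 + 0.248291 × 2.1 V
      = 0 + 0.521411 = 0.521411 V.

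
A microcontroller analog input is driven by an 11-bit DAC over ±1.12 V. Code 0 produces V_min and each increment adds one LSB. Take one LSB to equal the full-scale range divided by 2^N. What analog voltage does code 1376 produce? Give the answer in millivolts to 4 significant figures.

385.0 mV

Range = 1.12 − (-1.12) = 2.24 V. LSB = 2.24 V / 2^11.
Output = V_min + (1376/2048) × range = -1.12 + 0.671875 × 2.24 V
      = -1.12 V + 1.50500 V = 0.385000 V.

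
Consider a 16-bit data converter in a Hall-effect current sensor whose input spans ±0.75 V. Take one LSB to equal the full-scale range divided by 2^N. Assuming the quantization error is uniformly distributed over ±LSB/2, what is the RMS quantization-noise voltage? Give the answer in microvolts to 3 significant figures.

Full-scale range = 0.75 V − (-0.75 V) = 1.5 V.
Step size = 1.5/65536 V = 22.888 µV.
V_rms = LSB/√12 = 22.888 µV / √12 = 6.61 µV.

6.61 µV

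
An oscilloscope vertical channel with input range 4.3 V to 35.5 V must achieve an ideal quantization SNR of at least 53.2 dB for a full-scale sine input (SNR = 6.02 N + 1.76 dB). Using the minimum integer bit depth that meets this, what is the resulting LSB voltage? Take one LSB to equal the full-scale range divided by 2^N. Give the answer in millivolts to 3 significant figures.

60.9 mV

Range = 35.5 − (4.3) = 31.2 V.
N ≥ (53.2 − 1.76)/6.02 = 8.545 → N_min = 9.
LSB = 31.2 V ÷ 2^9 = 31.2/512 V = 60.9 mV.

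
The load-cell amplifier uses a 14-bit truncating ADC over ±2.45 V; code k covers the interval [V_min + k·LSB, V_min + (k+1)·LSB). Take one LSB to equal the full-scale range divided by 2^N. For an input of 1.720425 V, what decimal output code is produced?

13944

The full-scale span is 2.45 − (-2.45) = 4.9 V. LSB = 4.9 V / 2^14 ≈ 299.1 µV.
(V_in − V_min) × 2^14/range = (1.720425 − (-2.45)) × 16384/4.9 = 13944.539.
Floor → code = 13944.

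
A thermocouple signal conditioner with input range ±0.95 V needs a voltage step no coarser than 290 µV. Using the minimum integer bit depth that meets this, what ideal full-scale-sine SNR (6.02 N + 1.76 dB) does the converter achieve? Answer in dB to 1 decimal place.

Full-scale range = 0.95 V − (-0.95 V) = 1.9 V.
Need 2^N ≥ 1.9 V / 290 µV = 6552 → N_min = 13.
6.02(13) + 1.76 = 80.02 dB.

80.0 dB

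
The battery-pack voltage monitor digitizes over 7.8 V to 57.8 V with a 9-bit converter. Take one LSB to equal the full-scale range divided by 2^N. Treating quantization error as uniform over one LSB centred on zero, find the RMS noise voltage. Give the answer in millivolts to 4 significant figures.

28.19 mV

Full-scale range = 57.8 V − (7.8 V) = 50 V.
Step size = 50/512 V = 97.6563 mV.
RMS of a uniform error over width LSB is LSB/√12 = 28.19 mV.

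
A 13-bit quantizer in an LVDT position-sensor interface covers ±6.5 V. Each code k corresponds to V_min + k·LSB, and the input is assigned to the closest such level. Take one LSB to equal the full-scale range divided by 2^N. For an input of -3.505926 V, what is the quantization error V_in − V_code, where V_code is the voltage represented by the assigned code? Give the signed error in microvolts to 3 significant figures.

−433 µV

Range = 6.5 − (-6.5) = 13 V. LSB = 13 V / 2^13 ≈ 1.587 mV.
Position in LSBs: (-3.505926 − (-6.5)) × 8192/13 = 1886.7272; rounding gives k = 1887.
V_code = V_min + k × range/2^13 = -6.5 + 1887 × 13/8192 = -3.505493164 V.
e = -3.505926 − (-3.505493164) = −433 µV.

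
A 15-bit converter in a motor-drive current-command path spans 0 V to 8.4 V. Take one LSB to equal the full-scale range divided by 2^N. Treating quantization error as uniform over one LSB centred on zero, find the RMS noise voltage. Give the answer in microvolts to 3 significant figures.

Span = 8.4 V.
LSB = 8.4 V ÷ 2^15 = 8.4/32768 V = 256.35 µV.
V_rms = LSB/√12 = 256.35 µV / √12 = 74.0 µV.

74.0 µV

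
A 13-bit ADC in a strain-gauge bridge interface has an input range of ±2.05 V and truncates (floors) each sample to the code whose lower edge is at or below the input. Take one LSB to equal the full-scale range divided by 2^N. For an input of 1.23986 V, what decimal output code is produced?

6573

Full-scale range = 2.05 V − (-2.05 V) = 4.1 V. LSB = 4.1 V / 2^13 ≈ 0.5005 mV.
code = ⌊(V_in − V_min)/LSB⌋ = ⌊(V_in − V_min) × 2^13 / range⌋
     = ⌊(1.23986 − (-2.05)) × 8192 / 4.1⌋ = ⌊3.28986 × 8192/4.1⌋
     = ⌊6573.301⌋ = 6573.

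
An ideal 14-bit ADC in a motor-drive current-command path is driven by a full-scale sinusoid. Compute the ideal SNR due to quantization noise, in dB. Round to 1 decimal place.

86.0 dB

For an ideal N-bit converter with full-scale sine input, SNR = 6.02 N + 1.76 dB. SNR = 6.02 × 14 + 1.76 = 84.28 + 1.76 = 86.04 dB.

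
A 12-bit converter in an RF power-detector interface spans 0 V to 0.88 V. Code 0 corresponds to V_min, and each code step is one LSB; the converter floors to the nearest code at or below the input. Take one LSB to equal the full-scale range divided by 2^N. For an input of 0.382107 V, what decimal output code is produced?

1778

Range is 0.88 V. LSB = 0.88 V / 2^12 ≈ 214.8 µV.
code = ⌊(V_in − V_min)/LSB⌋ = ⌊(V_in − V_min) × 2^12 / range⌋
     = ⌊(0.382107 − (0)) × 4096 / 0.88⌋ = ⌊0.382107 × 4096/0.88⌋
     = ⌊1778.534⌋ = 1778.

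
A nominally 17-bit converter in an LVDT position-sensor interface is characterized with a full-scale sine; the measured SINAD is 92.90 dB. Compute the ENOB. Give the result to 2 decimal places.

15.14 bits

(92.90 − 1.76) / 6.02 = 91.14/6.02 = 15.1395 effective bits.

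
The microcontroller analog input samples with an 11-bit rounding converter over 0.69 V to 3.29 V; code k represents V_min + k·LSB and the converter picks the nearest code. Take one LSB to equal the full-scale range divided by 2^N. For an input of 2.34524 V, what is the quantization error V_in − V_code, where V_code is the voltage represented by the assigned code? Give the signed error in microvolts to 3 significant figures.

−229 µV

Span: 3.29 V − (0.69 V) = 2.6 V. LSB = 2.6 V / 2^11 ≈ 1.270 mV.
(V_in − V_min)/LSB = (2.34524 − (0.69)) × 2048/2.6 = 1303.8198 → nearest code k = 1304.
V_code = 0.69 + (1304/2048) × 2.6 = 2.345468750 V.
Error = V_in − V_code = 2.34524 − (2.345468750) = −229 µV.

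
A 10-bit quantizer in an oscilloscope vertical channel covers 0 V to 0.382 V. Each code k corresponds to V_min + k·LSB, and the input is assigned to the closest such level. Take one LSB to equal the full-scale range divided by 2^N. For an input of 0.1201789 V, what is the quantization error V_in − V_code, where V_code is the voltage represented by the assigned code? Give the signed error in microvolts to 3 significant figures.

+57.8 µV

Full-scale range = 0.382 V. LSB = 0.382 V / 2^10 ≈ 373.0 µV.
Position in LSBs: (0.1201789 − (0)) × 1024/0.382 = 322.1550; rounding gives k = 322.
V_code = 0 + (322/1024) × 0.382 = 0.1201210938 V.
V_in − V_code = 0.1201789 − (0.1201210938) = +57.8 µV.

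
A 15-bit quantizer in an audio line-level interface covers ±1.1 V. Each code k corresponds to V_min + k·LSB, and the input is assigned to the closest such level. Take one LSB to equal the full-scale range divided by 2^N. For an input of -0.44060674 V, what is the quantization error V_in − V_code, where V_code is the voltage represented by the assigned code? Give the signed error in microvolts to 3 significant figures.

+24.4 µV

Full-scale range = 1.1 V − (-1.1 V) = 2.2 V. LSB = 2.2 V / 2^15 ≈ 67.14 µV.
Position in LSBs: (-0.44060674 − (-1.1)) × 32768/2.2 = 9821.3629; rounding gives k = 9821.
V_code = -1.1 + (9821/32768) × 2.2 = -0.44063110352 V.
Error = V_in − V_code = -0.44060674 − (-0.44063110352) = +24.4 µV.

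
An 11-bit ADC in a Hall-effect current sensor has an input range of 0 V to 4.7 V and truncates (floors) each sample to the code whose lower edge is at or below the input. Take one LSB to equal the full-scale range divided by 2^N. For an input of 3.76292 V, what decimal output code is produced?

Span = 4.7 V. LSB = 4.7 V / 2^11 ≈ 2.295 mV.
code = ⌊(V_in − V_min)/LSB⌋ = ⌊(V_in − V_min) × 2^11 / range⌋
     = ⌊(3.76292 − (0)) × 2048 / 4.7⌋ = ⌊3.76292 × 2048/4.7⌋
     = ⌊1639.672⌋ = 1639.

1639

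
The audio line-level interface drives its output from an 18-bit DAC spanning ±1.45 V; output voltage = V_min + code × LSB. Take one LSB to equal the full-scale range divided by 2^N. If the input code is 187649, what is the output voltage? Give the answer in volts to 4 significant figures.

Span: 1.45 V − (-1.45 V) = 2.9 V. LSB = 2.9 V / 2^18.
Output = V_min + (187649/262144) × range = -1.45 + 0.715824 × 2.9 V
      = -1.45 V + 2.07589 V = 0.625890 V.

0.6259 V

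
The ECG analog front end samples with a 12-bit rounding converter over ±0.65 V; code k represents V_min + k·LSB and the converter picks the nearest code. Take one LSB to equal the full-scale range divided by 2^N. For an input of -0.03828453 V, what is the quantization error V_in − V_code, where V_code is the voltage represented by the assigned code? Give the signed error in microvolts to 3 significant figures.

Full-scale range = 0.65 V − (-0.65 V) = 1.3 V. LSB = 1.3 V / 2^12 ≈ 317.4 µV.
Position in LSBs: (-0.03828453 − (-0.65)) × 4096/1.3 = 1927.3743; rounding gives k = 1927.
V_code = V_min + k × range/2^12 = -0.65 + 1927 × 1.3/4096 = -0.03840332031 V.
Error = V_in − V_code = -0.03828453 − (-0.03840332031) = +119 µV.

+119 µV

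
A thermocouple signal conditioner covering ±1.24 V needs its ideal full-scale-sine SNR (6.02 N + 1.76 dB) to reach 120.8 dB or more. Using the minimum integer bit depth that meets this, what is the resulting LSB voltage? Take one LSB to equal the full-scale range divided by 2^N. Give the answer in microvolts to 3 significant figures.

2.37 µV

The full-scale span is 1.24 − (-1.24) = 2.48 V.
6.02 N + 1.76 ≥ 120.8 gives N ≥ 19.774, so the minimum integer is 20.
One LSB is 2.48 V / 1048576 = 2.37 µV.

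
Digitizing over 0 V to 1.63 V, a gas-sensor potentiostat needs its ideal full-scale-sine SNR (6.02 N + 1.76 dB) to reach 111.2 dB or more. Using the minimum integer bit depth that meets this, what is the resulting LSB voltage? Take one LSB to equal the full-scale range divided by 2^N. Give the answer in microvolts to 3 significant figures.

3.11 µV

V_FS = 1.63 V.
N ≥ (111.2 − 1.76)/6.02 = 18.179 → N_min = 19.
One LSB is 1.63 V / 524288 = 3.11 µV.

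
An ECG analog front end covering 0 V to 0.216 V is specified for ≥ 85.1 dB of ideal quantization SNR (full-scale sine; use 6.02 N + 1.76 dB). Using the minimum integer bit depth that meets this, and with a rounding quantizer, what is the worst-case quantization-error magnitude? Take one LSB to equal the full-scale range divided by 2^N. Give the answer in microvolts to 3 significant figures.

6.59 µV

Range is 0.216 V.
N ≥ (85.1 − 1.76)/6.02 = 13.844 → N_min = 14.
LSB = 0.216 V / 2^14 = 13.184 µV.
|e|_max = LSB/2 = 6.59 µV.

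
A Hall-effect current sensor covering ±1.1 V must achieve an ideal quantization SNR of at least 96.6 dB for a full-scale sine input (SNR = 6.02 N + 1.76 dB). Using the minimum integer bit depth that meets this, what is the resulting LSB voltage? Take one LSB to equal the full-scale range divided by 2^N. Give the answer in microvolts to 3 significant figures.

33.6 µV

Span: 1.1 V − (-1.1 V) = 2.2 V.
6.02 N + 1.76 ≥ 96.6 gives N ≥ 15.754, so the minimum integer is 16.
LSB = 2.2 V / 2^16 = 33.6 µV.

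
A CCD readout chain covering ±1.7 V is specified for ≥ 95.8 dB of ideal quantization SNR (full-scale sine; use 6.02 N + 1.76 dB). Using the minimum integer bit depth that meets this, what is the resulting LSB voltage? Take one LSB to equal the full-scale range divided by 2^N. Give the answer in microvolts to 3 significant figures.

The full-scale span is 1.7 − (-1.7) = 3.4 V.
N ≥ (95.8 − 1.76)/6.02 = 15.621 → N_min = 16.
Step size = 3.4/65536 V = 51.9 µV.

51.9 µV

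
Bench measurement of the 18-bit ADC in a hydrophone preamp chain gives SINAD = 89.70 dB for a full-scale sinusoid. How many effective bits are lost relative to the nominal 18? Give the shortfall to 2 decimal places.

3.39 bits

N_eff = (89.70 − 1.76)/6.02 = 14.6080 bits.
Shortfall = 18 − 14.6080 = 3.3920 bits.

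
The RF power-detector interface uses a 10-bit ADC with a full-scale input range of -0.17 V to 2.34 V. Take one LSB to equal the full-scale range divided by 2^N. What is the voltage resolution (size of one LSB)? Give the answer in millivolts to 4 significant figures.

Full-scale range = 2.34 V − (-0.17 V) = 2.51 V.
Number of codes = 2^10 = 1024.
LSB = 2.51 V / 2^10 = 2.451 mV.

2.451 mV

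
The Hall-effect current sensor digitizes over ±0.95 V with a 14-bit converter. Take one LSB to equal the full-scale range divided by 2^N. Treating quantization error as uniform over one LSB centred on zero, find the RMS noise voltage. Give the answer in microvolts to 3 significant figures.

33.5 µV

Range = 0.95 − (-0.95) = 1.9 V.
One LSB is 1.9 V / 16384 = 115.97 µV.
V_rms = LSB/√12 = 115.97 µV / √12 = 33.5 µV.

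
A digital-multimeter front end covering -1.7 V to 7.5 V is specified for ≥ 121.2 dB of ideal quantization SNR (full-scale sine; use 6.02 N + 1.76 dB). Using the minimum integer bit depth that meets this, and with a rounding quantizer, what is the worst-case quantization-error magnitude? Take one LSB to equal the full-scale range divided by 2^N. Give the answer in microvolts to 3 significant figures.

Full-scale range = 7.5 V − (-1.7 V) = 9.2 V.
6.02 N + 1.76 ≥ 121.2 gives N ≥ 19.841, so the minimum integer is 20.
One LSB is 9.2 V / 1048576 = 8.7738 µV.
|e|_max = LSB/2 = 4.39 µV.

4.39 µV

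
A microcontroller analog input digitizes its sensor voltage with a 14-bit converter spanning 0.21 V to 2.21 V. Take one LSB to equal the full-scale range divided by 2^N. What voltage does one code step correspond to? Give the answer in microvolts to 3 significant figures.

Span: 2.21 V − (0.21 V) = 2 V.
There are 2^14 = 16384 steps.
LSB = 2 V ÷ 2^14 = 2/16384 V = 122 µV.

122 µV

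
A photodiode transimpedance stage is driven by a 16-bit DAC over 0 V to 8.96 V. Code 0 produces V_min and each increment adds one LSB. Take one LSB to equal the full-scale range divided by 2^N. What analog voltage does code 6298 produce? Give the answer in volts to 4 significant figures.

Span = 8.96 V. LSB = 8.96 V / 2^16.
V_out = 0 + 6298 × (8.96/65536) V
      = 0 V + 0.861055 V = 0.861055 V.

0.8611 V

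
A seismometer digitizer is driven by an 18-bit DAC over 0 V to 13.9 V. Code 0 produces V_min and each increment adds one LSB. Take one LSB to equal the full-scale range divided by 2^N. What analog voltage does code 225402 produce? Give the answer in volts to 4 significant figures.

11.95 V

Span = 13.9 V. LSB = 13.9 V / 2^18.
V_out = V_min + code × LSB = 0 V + 225402 × 13.9 V / 262144
      = 0 V + 11.9518 V = 11.9518 V.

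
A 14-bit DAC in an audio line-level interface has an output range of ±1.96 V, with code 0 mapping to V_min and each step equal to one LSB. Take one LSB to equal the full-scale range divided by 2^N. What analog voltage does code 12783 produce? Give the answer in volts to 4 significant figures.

1.098 V

Full-scale range = 1.96 V − (-1.96 V) = 3.92 V. LSB = 3.92 V / 2^14.
V_out = V_min + code × LSB = -1.96 V + 12783 × 3.92 V / 16384
      = -1.96 + 3.05843 = 1.09843 V.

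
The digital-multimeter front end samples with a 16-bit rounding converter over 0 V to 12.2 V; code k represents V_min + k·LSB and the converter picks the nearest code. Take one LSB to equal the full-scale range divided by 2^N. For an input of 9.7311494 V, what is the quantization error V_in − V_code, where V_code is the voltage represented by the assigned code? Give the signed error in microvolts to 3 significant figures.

−33.5 µV

Full-scale range = 12.2 V. LSB = 12.2 V / 2^16 ≈ 186.2 µV.
(9.7311494 − (0)) / LSB = 9.7311494 × 65536/12.2 = 52273.8203. Nearest integer: k = 52274.
V_code = V_min + k × range/2^16 = 0 + 52274 × 12.2/65536 = 9.7311828613 V.
Error = V_in − V_code = 9.7311494 − (9.7311828613) = −33.5 µV.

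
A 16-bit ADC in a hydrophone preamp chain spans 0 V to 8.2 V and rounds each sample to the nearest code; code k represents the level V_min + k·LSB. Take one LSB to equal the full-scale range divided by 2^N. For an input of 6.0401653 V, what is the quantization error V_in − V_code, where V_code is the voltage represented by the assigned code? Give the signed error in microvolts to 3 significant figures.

Span = 8.2 V. LSB = 8.2 V / 2^16 ≈ 125.1 µV.
(V_in − V_min)/LSB = (6.0401653 − (0)) × 65536/8.2 = 48274.1796 → nearest code k = 48274.
V_code = 0 + (48274/65536) × 8.2 = 6.0401428223 V.
e = 6.0401653 − (6.0401428223) = +22.5 µV.

+22.5 µV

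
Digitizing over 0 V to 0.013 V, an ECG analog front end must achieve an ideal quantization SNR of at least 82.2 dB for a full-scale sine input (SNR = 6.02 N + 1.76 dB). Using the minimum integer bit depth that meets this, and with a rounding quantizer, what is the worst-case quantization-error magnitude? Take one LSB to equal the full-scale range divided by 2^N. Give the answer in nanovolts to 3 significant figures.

397 nV

Span = 0.013 V.
6.02 N + 1.76 ≥ 82.2 gives N ≥ 13.362, so the minimum integer is 14.
LSB = 0.013 V ÷ 2^14 = 0.013/16384 V = 0.79346 µV.
|e|_max = LSB/2 = 397 nV.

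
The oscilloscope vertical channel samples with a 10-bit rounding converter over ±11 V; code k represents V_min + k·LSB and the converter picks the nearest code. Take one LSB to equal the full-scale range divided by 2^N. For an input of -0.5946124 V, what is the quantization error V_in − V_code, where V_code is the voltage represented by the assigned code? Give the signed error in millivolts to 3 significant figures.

The full-scale span is 11 − (-11) = 22 V. LSB = 22 V / 2^10 ≈ 21.48 mV.
Position in LSBs: (-0.5946124 − (-11)) × 1024/22 = 484.3235; rounding gives k = 484.
V_code = -11 + (484/1024) × 22 = -0.6015625000 V.
e = -0.5946124 − (-0.6015625000) = +6.95 mV.

+6.95 mV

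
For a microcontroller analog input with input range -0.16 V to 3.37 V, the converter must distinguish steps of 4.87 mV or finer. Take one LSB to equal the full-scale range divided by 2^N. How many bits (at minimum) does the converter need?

Range = 3.37 − (-0.16) = 3.53 V.
Required number of levels: 3.53/4.87 mV = 724.85; smallest N with 2^N ≥ that is 10.

10 bits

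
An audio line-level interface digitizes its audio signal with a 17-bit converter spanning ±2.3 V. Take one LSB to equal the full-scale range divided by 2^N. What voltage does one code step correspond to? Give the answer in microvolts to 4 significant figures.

35.10 µV

Span: 2.3 V − (-2.3 V) = 4.6 V.
2^17 = 131072 levels.
Step size = 4.6/131072 V = 35.10 µV.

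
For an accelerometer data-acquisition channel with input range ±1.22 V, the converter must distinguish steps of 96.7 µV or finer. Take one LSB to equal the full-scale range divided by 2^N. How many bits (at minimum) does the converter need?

15 bits

Span: 1.22 V − (-1.22 V) = 2.44 V.
Need 2^N ≥ 2.44 V / 96.7 µV = 25230 → N_min = 15.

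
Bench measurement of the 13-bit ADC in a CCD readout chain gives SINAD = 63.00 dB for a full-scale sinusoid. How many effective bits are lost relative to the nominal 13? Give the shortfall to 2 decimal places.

2.83 bits

Effective bits = (63.00 − 1.76)/6.02 = 10.1728.
Shortfall = 13 − 10.1728 = 2.8272 bits.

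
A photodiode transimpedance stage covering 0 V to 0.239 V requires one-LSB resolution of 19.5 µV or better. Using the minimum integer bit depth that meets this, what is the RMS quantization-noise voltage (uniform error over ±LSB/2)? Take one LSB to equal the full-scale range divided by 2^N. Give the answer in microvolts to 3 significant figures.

4.21 µV

V_FS = 0.239 V.
Required number of levels: 0.239/19.5 µV = 12256; smallest N with 2^N ≥ that is 14.
LSB = 0.239 V ÷ 2^14 = 0.239/16384 V = 14.587 µV.
σ_q = LSB/√12 = 14.587 µV/3.4641 = 4.21 µV.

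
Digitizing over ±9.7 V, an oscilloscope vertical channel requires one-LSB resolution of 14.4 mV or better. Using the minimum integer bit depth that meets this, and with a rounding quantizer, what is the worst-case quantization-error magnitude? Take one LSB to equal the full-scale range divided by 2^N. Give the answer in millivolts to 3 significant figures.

Full-scale range = 9.7 V − (-9.7 V) = 19.4 V.
Required number of levels: 19.4/14.4 mV = 1347.2; smallest N with 2^N ≥ that is 11.
Step size = 19.4/2048 V = 9.4727 mV.
|e|_max = LSB/2 = 4.74 mV.

4.74 mV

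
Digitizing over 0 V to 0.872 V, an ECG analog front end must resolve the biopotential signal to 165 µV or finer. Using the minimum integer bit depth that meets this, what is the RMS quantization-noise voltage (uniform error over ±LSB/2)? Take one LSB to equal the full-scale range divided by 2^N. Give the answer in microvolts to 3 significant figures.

Range is 0.872 V.
Levels needed ≥ 0.872/165 µV = 5285. 2^13 = 8192 suffices, so N_min = 13.
One LSB is 0.872 V / 8192 = 106.45 µV.
σ_q = LSB/√12 = 106.45 µV/3.4641 = 30.7 µV.

30.7 µV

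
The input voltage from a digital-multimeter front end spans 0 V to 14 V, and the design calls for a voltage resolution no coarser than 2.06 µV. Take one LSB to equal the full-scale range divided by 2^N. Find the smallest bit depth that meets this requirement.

V_FS = 14 V.
Required number of levels: 14/2.06 µV = 6.7961e6; smallest N with 2^N ≥ that is 23.

23 bits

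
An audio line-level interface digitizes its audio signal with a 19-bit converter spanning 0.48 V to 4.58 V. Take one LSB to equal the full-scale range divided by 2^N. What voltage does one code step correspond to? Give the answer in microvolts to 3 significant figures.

The full-scale span is 4.58 − (0.48) = 4.1 V.
2^19 = 524288 levels.
LSB = 4.1 V / 2^19 = 7.82 µV.

7.82 µV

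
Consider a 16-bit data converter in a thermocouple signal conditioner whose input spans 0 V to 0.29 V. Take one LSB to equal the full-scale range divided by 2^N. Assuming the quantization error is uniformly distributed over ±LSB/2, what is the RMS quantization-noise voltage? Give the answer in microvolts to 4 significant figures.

Full-scale range = 0.29 V.
Step size = 0.29/65536 V = 4.42505 µV.
RMS of a uniform error over width LSB is LSB/√12 = 1.277 µV.

1.277 µV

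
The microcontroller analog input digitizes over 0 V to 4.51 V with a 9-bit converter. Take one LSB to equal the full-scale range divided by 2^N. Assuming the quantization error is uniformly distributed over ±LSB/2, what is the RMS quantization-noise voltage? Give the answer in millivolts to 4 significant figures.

Span = 4.51 V.
One LSB is 4.51 V / 512 = 8.80859 mV.
V_rms = LSB/√12 = 8.80859 mV / √12 = 2.543 mV.

2.543 mV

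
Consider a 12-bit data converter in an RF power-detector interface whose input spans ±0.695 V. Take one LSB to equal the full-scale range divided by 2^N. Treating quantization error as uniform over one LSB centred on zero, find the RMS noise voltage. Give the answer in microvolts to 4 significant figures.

97.96 µV

Range = 0.695 − (-0.695) = 1.39 V.
One LSB is 1.39 V / 4096 = 339.355 µV.
For a uniform distribution on [−LSB/2, +LSB/2], V_rms = LSB/√12 = 339.355 µV/3.4641 = 97.96 µV.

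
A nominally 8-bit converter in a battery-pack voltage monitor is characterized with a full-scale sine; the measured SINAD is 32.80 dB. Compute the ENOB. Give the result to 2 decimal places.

(32.80 − 1.76) / 6.02 = 31.04/6.02 = 5.1561 effective bits.

5.16 bits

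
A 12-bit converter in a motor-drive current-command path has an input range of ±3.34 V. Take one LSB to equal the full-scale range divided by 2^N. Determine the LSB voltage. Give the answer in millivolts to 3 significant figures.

1.63 mV

Full-scale range = 3.34 V − (-3.34 V) = 6.68 V.
2^12 = 4096 levels.
One LSB is 6.68 V / 4096 = 1.63 mV.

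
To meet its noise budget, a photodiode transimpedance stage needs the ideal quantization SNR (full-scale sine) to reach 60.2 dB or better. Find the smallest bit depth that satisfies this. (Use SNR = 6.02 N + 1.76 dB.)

N ≥ (60.2 − 1.76)/6.02 = 9.708 → N_min = 10.

10 bits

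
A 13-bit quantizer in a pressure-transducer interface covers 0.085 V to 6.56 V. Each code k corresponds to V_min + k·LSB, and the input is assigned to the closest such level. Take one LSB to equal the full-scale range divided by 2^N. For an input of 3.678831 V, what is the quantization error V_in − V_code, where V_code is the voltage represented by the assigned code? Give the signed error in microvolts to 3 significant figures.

−142 µV

The full-scale span is 6.56 − (0.085) = 6.475 V. LSB = 6.475 V / 2^13 ≈ 0.7904 mV.
(3.678831 − (0.085)) / LSB = 3.593831 × 8192/6.475 = 4546.8206. Nearest integer: k = 4547.
V_code = 0.085 + (4547/8192) × 6.475 = 3.678972778 V.
Error = V_in − V_code = 3.678831 − (3.678972778) = −142 µV.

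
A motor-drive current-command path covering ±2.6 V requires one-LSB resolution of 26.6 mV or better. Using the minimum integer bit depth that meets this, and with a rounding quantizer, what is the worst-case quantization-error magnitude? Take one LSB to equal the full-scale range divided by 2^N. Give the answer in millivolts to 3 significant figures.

Full-scale range = 2.6 V − (-2.6 V) = 5.2 V.
Required number of levels: 5.2/26.6 mV = 195.49; smallest N with 2^N ≥ that is 8.
LSB = 5.2 V ÷ 2^8 = 5.2/256 V = 20.313 mV.
|e|_max = LSB/2 = 10.2 mV.

10.2 mV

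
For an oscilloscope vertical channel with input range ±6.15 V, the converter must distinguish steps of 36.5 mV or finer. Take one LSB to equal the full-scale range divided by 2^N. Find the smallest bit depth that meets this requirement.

9 bits

The full-scale span is 6.15 − (-6.15) = 12.3 V.
Required number of levels: 12.3/36.5 mV = 336.99; smallest N with 2^N ≥ that is 9.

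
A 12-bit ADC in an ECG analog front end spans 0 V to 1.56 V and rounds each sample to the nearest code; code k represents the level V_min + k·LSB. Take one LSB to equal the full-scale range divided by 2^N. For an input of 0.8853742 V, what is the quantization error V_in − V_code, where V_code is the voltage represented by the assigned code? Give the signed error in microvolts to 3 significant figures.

−124 µV

Full-scale range = 1.56 V. LSB = 1.56 V / 2^12 ≈ 380.9 µV.
(0.8853742 − (0)) / LSB = 0.8853742 × 4096/1.56 = 2324.6748. Nearest integer: k = 2325.
Reconstructed level: 0 + 2325 × 1.56/4096 V = 0.8854980469 V.
Error = V_in − V_code = 0.8853742 − (0.8854980469) = −124 µV.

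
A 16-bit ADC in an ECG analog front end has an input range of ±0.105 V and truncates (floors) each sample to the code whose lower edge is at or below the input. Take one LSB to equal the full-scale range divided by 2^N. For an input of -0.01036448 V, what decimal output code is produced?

29533

Full-scale range = 0.105 V − (-0.105 V) = 0.21 V. LSB = 0.21 V / 2^16 ≈ 3.204 µV.
code = ⌊(V_in − V_min)/LSB⌋ = ⌊(V_in − V_min) × 2^16 / range⌋
     = ⌊(-0.01036448 − (-0.105)) × 65536 / 0.21⌋ = ⌊0.09463552 × 65536/0.21⌋
     = ⌊29533.493⌋ = 29533.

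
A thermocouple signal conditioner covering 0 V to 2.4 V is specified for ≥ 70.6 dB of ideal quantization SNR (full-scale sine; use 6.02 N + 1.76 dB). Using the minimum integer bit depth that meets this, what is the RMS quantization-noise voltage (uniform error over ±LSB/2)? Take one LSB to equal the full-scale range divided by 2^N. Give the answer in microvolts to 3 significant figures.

V_FS = 2.4 V.
Required N = ⌈(70.6 − 1.76)/6.02⌉ = ⌈11.435⌉ = 12.
LSB = 2.4 V ÷ 2^12 = 2.4/4096 V = 0.58594 mV.
σ_q = LSB/√12 = 0.58594 mV/3.4641 = 169 µV.

169 µV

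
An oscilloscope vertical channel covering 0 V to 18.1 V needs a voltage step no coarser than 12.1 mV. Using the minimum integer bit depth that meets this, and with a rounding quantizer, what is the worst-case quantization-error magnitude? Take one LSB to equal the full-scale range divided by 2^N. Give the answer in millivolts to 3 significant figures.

4.42 mV

Full-scale range = 18.1 V.
Need 2^N ≥ 18.1 V / 12.1 mV = 1496 → N_min = 11.
LSB = 18.1 V / 2^11 = 8.8379 mV.
Half an LSB is 4.42 mV.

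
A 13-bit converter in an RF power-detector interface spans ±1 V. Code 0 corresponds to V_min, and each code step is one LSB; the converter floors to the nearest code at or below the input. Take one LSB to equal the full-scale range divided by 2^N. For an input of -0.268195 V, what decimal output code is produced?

The full-scale span is 1 − (-1) = 2 V. LSB = 2 V / 2^13 ≈ 244.1 µV.
(V_in − V_min) × 2^13/range = (-0.268195 − (-1)) × 8192/2 = 2997.473.
Floor → code = 2997.

2997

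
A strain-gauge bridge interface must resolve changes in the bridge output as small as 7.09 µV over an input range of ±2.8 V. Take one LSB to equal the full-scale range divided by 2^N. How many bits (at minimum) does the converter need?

The full-scale span is 2.8 − (-2.8) = 5.6 V.
Need 2^N ≥ 5.6 V / 7.09 µV = 789800 → N_min = 20.

20 bits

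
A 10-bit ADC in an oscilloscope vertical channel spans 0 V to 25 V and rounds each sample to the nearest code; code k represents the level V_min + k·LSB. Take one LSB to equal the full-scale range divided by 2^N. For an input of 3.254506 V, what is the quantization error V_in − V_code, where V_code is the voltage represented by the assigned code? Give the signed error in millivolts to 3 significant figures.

Full-scale range = 25 V. LSB = 25 V / 2^10 ≈ 24.41 mV.
(3.254506 − (0)) / LSB = 3.254506 × 1024/25 = 133.3046. Nearest integer: k = 133.
V_code = V_min + k × range/2^10 = 0 + 133 × 25/1024 = 3.247070313 V.
Error = V_in − V_code = 3.254506 − (3.247070313) = +7.44 mV.

+7.44 mV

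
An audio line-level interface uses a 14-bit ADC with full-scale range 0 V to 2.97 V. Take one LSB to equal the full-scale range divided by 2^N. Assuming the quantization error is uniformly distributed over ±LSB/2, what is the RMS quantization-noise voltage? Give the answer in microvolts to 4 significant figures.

V_FS = 2.97 V.
One LSB is 2.97 V / 16384 = 181.274 µV.
σ_q = LSB/√12 = 181.274 µV/3.4641 = 52.33 µV.

52.33 µV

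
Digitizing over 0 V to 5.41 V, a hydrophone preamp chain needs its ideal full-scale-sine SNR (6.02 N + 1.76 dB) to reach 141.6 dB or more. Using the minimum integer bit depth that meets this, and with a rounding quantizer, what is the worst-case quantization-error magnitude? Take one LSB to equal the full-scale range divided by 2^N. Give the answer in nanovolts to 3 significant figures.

V_FS = 5.41 V.
Solving 6.02 N ≥ 141.6 − 1.76: N ≥ 23.229. Round up → N = 24.
LSB = 5.41 V ÷ 2^24 = 5.41/16777216 V = 322.46 nV.
|e|_max = LSB/2 = 161 nV.

161 nV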